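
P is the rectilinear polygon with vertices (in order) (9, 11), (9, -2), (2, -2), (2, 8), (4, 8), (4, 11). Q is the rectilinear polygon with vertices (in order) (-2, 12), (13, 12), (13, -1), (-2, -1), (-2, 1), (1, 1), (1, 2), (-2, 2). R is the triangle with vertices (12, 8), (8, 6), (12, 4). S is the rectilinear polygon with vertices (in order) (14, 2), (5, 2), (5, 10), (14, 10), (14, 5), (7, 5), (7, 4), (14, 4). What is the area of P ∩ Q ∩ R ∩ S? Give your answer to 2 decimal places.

0.50

The intersection is the polygon with vertices (8,6), (9,6.5), (9,5.5).
By the shoelace formula its area is 0.50.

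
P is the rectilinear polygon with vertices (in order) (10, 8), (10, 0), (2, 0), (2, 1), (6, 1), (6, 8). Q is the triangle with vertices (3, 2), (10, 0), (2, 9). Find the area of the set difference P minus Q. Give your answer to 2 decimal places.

|P| = 36, |P∩Q| = 6.7143.
|P ∖ Q| = |P| − |P∩Q| = 36 − 6.7143 = 29.29.

29.29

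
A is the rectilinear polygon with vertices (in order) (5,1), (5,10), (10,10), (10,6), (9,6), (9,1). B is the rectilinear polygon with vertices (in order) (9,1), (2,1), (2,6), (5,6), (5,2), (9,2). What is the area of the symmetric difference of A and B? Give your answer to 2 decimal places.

51.00

|A| = 40, |B| = 19, |A∩B| = 4.
|A △ B| = |A| + |B| − 2·|A∩B| = 40 + 19 − 8 = 51.00.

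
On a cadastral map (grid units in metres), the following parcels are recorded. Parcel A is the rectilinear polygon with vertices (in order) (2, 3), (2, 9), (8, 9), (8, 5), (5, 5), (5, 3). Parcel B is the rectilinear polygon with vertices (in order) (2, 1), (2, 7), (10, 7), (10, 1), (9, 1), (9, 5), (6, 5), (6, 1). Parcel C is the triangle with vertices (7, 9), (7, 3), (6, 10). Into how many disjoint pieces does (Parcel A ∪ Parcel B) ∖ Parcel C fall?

(Parcel A ∪ Parcel B) ∖ Parcel C splits into 2 disjoint pieces (area 33.7143, area 12).

2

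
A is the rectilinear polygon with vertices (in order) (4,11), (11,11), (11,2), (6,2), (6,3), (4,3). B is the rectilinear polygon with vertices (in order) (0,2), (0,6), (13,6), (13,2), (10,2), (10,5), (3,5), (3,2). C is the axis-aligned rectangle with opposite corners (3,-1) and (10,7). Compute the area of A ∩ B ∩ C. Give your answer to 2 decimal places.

6.00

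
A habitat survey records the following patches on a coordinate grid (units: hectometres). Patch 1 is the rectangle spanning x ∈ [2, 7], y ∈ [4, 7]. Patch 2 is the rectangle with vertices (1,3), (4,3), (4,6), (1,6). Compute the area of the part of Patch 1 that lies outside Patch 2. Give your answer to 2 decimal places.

11.00

|Patch 1∩Patch 2|: x∈[2,4], y∈[4,6] → 2·2 = 4.
|Patch 1| = 15.
|Patch 1 ∖ Patch 2| = |Patch 1| − |Patch 1∩Patch 2| = 15 − 4 = 11.00.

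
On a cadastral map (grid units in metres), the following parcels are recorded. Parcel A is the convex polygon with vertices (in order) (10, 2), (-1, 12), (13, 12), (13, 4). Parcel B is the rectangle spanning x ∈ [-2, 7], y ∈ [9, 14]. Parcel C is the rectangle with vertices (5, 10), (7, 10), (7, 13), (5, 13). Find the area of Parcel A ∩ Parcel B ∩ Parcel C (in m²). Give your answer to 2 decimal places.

4.00

The intersection is the polygon with vertices (7,12), (7,10), (5,10), (5,12).
By the shoelace formula its area is 4.00.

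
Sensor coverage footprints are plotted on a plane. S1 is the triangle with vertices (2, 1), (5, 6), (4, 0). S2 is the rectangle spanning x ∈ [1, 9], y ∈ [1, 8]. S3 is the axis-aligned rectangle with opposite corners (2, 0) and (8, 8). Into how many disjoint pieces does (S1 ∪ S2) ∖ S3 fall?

2

(S1 ∪ S2) ∖ S3 splits into 2 disjoint pieces (area 7, area 7).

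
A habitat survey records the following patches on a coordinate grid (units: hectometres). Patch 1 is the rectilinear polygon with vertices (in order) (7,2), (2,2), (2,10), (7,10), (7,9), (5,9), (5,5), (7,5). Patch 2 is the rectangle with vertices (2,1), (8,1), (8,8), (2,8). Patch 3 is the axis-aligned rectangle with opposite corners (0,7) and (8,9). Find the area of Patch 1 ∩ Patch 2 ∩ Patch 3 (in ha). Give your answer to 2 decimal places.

The intersection is the polygon with vertices (2,8), (5,8), (5,7), (2,7).
By the shoelace formula its area is 3.00.

3.00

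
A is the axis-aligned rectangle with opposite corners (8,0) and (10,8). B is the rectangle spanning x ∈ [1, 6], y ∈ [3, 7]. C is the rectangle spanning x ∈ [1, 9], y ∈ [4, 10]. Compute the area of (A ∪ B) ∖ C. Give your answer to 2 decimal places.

|A ∪ B| = 36.
|(A ∪ B) ∩ C| = 19.
|(A ∪ B) ∖ C| = 36 − 19 = 17.00.

17.00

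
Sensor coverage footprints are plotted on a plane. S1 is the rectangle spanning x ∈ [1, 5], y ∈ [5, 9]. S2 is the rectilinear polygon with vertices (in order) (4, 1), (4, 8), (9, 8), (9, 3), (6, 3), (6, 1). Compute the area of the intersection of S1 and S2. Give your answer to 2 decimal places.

The intersection is the polygon with vertices (5,5), (4,5), (4,8), (5,8).
By the shoelace formula its area is 3.00.

3.00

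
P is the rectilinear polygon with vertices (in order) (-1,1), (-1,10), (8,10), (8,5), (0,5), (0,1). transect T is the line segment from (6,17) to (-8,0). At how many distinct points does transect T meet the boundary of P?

The segment meets the boundary at (-1,8.5), (0.235,10).

2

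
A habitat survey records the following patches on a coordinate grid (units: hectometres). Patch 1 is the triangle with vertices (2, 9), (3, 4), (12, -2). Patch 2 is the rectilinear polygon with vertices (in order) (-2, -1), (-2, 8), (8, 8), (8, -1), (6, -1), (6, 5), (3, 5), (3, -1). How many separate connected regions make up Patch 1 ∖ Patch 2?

3

Patch 1 ∖ Patch 2 splits into 3 disjoint pieces (area 0.3545, area 5.9273, area 3.4667).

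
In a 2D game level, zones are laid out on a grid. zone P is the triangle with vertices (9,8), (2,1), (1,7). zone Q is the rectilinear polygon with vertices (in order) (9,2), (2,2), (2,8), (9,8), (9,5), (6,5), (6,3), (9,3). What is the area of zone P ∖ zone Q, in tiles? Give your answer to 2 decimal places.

3.56

|zone P| = 24.5, |zone P∩zone Q| = 20.9375.
|zone P ∖ zone Q| = |zone P| − |zone P∩zone Q| = 24.5 − 20.9375 = 3.56.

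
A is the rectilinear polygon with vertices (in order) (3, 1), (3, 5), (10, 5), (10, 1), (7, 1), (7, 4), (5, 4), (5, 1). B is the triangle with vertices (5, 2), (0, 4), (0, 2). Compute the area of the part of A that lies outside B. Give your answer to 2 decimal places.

21.20

|A| = 22, |A∩B| = 0.8.
|A ∖ B| = |A| − |A∩B| = 22 − 0.8 = 21.20.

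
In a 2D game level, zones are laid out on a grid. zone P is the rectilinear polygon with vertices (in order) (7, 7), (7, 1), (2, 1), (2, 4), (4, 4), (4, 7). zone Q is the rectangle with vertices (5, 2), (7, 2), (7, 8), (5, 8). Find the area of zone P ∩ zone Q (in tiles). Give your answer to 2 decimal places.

The intersection is the polygon with vertices (7,2), (5,2), (5,7), (7,7).
By the shoelace formula its area is 10.00.

10.00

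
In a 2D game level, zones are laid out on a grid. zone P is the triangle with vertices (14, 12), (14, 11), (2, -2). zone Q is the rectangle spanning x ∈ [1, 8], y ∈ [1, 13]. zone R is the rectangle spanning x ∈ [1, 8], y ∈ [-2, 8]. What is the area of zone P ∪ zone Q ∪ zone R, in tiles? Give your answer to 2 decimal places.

109.50

By inclusion–exclusion:
Individual areas: |zone P| = 6, |zone Q| = 84, |zone R| = 70.
|zone P∩zone Q| = 1.2033.
|zone P∩zone R| = 1.5.
|zone Q∩zone R|: x∈[1,8], y∈[1,8] → 7·7 = 49.
|zone P∩zone Q∩zone R| = 1.2033.
|zone P ∪ zone Q ∪ zone R| = 160 − 51.7033 + 1.2033 = 109.50.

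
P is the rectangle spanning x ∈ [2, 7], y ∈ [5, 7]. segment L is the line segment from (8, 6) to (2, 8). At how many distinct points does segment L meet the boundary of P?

2

The segment meets the boundary at (5,7), (7,6.333).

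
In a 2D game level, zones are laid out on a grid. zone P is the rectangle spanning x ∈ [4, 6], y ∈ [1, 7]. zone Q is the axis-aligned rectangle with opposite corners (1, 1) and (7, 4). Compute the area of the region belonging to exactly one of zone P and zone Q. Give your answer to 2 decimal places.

18.00

|zone P∩zone Q|: x∈[4,6], y∈[1,4] → 2·3 = 6.
|zone P △ zone Q| = |zone P| + |zone Q| − 2·|zone P∩zone Q| = 12 + 18 − 12 = 18.00.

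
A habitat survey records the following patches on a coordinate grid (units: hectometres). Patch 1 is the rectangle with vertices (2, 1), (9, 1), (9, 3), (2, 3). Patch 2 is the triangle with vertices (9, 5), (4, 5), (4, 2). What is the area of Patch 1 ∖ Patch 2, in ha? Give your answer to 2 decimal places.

13.17

|Patch 1| = 14, |Patch 1∩Patch 2| = 0.8333.
|Patch 1 ∖ Patch 2| = |Patch 1| − |Patch 1∩Patch 2| = 14 − 0.8333 = 13.17.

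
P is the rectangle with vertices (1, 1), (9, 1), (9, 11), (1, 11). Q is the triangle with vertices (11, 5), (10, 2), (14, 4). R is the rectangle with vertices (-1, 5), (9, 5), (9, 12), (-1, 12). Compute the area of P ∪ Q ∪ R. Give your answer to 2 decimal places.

107.00

By inclusion–exclusion:
Individual areas: |P| = 80, |Q| = 5, |R| = 70.
|P∩Q| = 0.
|P∩R|: x∈[1,9], y∈[5,11] → 8·6 = 48.
|Q∩R| = 0.
|P∩Q∩R| = 0.
|P ∪ Q ∪ R| = 155 − 48 + 0 = 107.00.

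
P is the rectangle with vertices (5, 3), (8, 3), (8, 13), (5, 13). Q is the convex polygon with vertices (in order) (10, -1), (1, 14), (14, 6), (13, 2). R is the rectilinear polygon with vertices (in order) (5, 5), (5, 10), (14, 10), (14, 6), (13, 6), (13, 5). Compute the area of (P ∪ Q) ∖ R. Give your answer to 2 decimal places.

47.71

|P ∪ Q| = 78.7872.
|(P ∪ Q) ∩ R| = 31.0769.
|(P ∪ Q) ∖ R| = 78.7872 − 31.0769 = 47.71.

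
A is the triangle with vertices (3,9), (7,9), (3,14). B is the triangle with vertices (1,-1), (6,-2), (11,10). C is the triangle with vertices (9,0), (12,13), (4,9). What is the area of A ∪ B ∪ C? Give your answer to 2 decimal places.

77.02

By inclusion–exclusion:
Individual areas: |A| = 10, |B| = 32.5, |C| = 46.
|A∩B| = 0.
|A∩C| = 1.6071.
|B∩C| = 9.8706.
|A∩B∩C| = 0.
|A ∪ B ∪ C| = 88.5 − 11.4778 + 0 = 77.02.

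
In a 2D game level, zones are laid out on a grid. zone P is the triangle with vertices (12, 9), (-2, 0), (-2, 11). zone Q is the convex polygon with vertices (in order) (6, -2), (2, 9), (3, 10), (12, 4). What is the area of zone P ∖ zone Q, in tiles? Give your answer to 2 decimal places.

58.90

|zone P| = 77, |zone P∩zone Q| = 18.0981.
|zone P ∖ zone Q| = |zone P| − |zone P∩zone Q| = 77 − 18.0981 = 58.90.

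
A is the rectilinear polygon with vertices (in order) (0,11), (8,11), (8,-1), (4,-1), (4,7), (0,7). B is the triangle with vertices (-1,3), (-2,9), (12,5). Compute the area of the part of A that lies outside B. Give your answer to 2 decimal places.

50.02

|A| = 64, |A∩B| = 13.978.
|A ∖ B| = |A| − |A∩B| = 64 − 13.978 = 50.02.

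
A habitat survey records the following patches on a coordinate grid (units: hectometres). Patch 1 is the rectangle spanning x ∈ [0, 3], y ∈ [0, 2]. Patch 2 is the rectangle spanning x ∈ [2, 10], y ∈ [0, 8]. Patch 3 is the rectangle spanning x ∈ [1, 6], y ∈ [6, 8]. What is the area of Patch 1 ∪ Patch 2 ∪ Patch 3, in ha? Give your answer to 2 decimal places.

70.00

By inclusion–exclusion:
Individual areas: |Patch 1| = 6, |Patch 2| = 64, |Patch 3| = 10.
|Patch 1∩Patch 2|: x∈[2,3], y∈[0,2] → 1·2 = 2.
|Patch 1∩Patch 3| = 0 (no overlap).
|Patch 2∩Patch 3|: x∈[2,6], y∈[6,8] → 4·2 = 8.
|Patch 1∩Patch 2∩Patch 3| = 0.
|Patch 1 ∪ Patch 2 ∪ Patch 3| = 80 − 10 + 0 = 70.00.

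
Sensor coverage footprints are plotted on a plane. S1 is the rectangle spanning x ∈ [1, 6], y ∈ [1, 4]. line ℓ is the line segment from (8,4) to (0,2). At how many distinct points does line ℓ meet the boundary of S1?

2

The segment meets the boundary at (1,2.25), (6,3.5).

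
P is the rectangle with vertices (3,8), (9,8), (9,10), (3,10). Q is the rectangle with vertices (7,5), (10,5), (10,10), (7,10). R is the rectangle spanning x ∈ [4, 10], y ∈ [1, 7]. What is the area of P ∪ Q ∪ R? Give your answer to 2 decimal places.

53.00

By inclusion–exclusion:
Individual areas: |P| = 12, |Q| = 15, |R| = 36.
|P∩Q|: x∈[7,9], y∈[8,10] → 2·2 = 4.
|P∩R| = 0 (no overlap).
|Q∩R|: x∈[7,10], y∈[5,7] → 3·2 = 6.
|P∩Q∩R| = 0.
|P ∪ Q ∪ R| = 63 − 10 + 0 = 53.00.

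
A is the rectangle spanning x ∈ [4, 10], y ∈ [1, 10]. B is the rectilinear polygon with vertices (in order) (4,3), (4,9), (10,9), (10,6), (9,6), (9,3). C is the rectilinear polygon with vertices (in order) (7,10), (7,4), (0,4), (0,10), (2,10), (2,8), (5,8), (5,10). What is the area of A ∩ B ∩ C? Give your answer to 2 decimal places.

14.00

The intersection is the polygon with vertices (4,8), (5,8), (5,9), (7,9), (7,4), (4,4).
By the shoelace formula its area is 14.00.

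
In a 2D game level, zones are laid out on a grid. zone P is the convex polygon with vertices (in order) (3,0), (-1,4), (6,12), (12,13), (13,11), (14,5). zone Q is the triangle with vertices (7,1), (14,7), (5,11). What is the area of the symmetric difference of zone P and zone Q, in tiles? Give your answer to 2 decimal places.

76.43

|zone P| = 115.5, |zone Q| = 41, |zone P∩zone Q| = 40.0342.
|zone P △ zone Q| = |zone P| + |zone Q| − 2·|zone P∩zone Q| = 115.5 + 41 − 80.0683 = 76.43.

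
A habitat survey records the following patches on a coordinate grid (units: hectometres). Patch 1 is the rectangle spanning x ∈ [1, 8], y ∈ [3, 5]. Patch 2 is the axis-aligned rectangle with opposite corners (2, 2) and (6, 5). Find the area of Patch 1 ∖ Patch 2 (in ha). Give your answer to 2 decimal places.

|Patch 1∩Patch 2|: x∈[2,6], y∈[3,5] → 4·2 = 8.
|Patch 1| = 14.
|Patch 1 ∖ Patch 2| = |Patch 1| − |Patch 1∩Patch 2| = 14 − 8 = 6.00.

6.00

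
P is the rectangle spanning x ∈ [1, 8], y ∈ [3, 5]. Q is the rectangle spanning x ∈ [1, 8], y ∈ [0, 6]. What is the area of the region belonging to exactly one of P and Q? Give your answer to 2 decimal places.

28.00

|P∩Q|: x∈[1,8], y∈[3,5] → 7·2 = 14.
|P △ Q| = |P| + |Q| − 2·|P∩Q| = 14 + 42 − 28 = 28.00.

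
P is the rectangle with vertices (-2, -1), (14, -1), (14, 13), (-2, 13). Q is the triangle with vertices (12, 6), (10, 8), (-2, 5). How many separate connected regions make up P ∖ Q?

1

P ∖ Q is a single connected region.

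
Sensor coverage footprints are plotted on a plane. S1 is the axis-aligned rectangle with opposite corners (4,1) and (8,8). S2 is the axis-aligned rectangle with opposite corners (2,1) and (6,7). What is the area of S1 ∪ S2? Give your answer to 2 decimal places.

40.00

By inclusion–exclusion:
Individual areas: |S1| = 28, |S2| = 24.
|S1∩S2|: x∈[4,6], y∈[1,7] → 2·6 = 12.
|S1 ∪ S2| = 52 − 12 = 40.00.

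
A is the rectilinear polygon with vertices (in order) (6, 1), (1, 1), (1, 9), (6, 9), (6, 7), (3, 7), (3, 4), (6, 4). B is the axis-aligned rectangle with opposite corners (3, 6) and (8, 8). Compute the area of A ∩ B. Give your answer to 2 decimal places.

3.00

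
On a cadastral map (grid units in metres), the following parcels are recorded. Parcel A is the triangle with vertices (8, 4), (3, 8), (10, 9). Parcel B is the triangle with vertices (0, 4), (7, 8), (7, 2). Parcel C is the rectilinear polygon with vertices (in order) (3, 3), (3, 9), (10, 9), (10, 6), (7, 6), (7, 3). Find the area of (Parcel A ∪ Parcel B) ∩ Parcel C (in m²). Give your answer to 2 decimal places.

25.76

|Parcel A ∪ Parcel B| = 33.7667.
|(Parcel A ∪ Parcel B) ∩ Parcel C| = 25.76.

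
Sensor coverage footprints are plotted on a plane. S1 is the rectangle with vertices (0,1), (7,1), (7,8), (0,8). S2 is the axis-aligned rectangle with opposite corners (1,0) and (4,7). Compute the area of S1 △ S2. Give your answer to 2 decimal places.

|S1∩S2|: x∈[1,4], y∈[1,7] → 3·6 = 18.
|S1 △ S2| = |S1| + |S2| − 2·|S1∩S2| = 49 + 21 − 36 = 34.00.

34.00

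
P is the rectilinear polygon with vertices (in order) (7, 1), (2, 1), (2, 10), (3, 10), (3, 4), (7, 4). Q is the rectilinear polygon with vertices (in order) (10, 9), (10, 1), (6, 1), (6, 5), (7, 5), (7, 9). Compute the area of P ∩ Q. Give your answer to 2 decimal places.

3.00

The intersection is the polygon with vertices (6,1), (6,4), (7,4), (7,1).
By the shoelace formula its area is 3.00.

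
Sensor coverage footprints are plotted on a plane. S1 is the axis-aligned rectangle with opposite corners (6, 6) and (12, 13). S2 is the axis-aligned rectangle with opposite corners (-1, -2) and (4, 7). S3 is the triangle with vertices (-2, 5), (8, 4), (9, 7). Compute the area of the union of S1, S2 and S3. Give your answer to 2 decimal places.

95.55

By inclusion–exclusion:
Individual areas: |S1| = 42, |S2| = 45, |S3| = 15.5.
|S1∩S2| = 0 (no overlap).
|S1∩S3| = 2.0152.
|S2∩S3| = 4.9318.
|S1∩S2∩S3| = 0.
|S1 ∪ S2 ∪ S3| = 102.5 − 6.947 + 0 = 95.55.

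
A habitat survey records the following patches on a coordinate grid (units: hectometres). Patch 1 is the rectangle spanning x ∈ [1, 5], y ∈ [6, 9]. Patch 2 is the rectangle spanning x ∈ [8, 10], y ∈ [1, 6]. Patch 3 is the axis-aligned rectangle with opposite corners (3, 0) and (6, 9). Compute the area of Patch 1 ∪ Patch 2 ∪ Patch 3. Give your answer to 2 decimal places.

By inclusion–exclusion:
Individual areas: |Patch 1| = 12, |Patch 2| = 10, |Patch 3| = 27.
|Patch 1∩Patch 2| = 0 (no overlap).
|Patch 1∩Patch 3|: x∈[3,5], y∈[6,9] → 2·3 = 6.
|Patch 2∩Patch 3| = 0 (no overlap).
|Patch 1∩Patch 2∩Patch 3| = 0.
|Patch 1 ∪ Patch 2 ∪ Patch 3| = 49 − 6 + 0 = 43.00.

43.00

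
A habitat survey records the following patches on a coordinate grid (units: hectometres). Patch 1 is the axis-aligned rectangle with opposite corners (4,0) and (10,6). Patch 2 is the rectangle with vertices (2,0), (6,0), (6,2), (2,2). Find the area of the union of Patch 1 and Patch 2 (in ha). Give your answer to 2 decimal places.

40.00

By inclusion–exclusion:
Individual areas: |Patch 1| = 36, |Patch 2| = 8.
|Patch 1∩Patch 2|: x∈[4,6], y∈[0,2] → 2·2 = 4.
|Patch 1 ∪ Patch 2| = 44 − 4 = 40.00.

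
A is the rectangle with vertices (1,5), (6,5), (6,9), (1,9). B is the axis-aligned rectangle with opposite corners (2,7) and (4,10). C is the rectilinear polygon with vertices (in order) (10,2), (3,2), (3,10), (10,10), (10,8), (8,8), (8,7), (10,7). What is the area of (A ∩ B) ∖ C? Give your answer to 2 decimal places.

2.00

|A ∩ B| = 4.
|(A ∩ B) ∩ C| = 2.
|(A ∩ B) ∖ C| = 4 − 2 = 2.00.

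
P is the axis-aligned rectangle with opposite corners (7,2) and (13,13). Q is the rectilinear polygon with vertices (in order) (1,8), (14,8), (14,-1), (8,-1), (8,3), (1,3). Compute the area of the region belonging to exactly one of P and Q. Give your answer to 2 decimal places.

85.00

|P| = 66, |Q| = 89, |P∩Q| = 35.
|P △ Q| = |P| + |Q| − 2·|P∩Q| = 66 + 89 − 70 = 85.00.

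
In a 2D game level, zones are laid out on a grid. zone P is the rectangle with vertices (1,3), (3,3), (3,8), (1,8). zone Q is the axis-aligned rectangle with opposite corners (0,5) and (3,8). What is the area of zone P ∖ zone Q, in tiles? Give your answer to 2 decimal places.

4.00

|zone P∩zone Q|: x∈[1,3], y∈[5,8] → 2·3 = 6.
|zone P| = 10.
|zone P ∖ zone Q| = |zone P| − |zone P∩zone Q| = 10 − 6 = 4.00.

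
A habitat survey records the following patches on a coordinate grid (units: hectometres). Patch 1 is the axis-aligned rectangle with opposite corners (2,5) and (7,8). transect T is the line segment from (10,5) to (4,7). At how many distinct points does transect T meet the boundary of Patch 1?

The segment meets the boundary at (7,6).

1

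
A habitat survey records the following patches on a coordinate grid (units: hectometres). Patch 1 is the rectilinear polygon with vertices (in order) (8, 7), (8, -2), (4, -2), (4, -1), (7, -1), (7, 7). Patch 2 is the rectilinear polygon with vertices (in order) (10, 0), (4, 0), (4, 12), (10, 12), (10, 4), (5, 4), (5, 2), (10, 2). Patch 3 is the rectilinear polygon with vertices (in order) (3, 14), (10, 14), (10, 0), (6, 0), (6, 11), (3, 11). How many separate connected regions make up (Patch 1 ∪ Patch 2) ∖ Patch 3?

2

(Patch 1 ∪ Patch 2) ∖ Patch 3 splits into 2 disjoint pieces (area 5, area 20).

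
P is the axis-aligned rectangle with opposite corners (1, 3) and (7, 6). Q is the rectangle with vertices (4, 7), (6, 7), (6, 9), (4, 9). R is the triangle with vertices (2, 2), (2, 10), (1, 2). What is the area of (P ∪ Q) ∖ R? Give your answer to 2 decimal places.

|P ∪ Q| = 22.
|(P ∪ Q) ∩ R| = 2.0625.
|(P ∪ Q) ∖ R| = 22 − 2.0625 = 19.94.

19.94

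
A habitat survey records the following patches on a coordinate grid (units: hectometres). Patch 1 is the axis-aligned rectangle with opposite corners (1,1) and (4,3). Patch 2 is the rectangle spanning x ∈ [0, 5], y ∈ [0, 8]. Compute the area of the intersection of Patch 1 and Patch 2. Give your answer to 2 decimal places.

6.00

|Patch 1∩Patch 2|: x∈[1,4], y∈[1,3] → 3·2 = 6.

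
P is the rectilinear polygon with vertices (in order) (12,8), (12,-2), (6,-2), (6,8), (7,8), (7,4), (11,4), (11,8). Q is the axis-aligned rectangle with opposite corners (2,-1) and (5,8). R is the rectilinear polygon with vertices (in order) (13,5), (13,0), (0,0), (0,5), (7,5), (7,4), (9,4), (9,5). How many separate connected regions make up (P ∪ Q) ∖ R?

5

(P ∪ Q) ∖ R splits into 5 disjoint pieces (area 3, area 12, area 3, area 3, area 9).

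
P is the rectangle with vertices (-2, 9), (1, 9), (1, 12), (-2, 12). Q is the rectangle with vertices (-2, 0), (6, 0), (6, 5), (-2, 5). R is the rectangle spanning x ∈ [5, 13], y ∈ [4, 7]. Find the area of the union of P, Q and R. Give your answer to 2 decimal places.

72.00

By inclusion–exclusion:
Individual areas: |P| = 9, |Q| = 40, |R| = 24.
|P∩Q| = 0 (no overlap).
|P∩R| = 0 (no overlap).
|Q∩R|: x∈[5,6], y∈[4,5] → 1·1 = 1.
|P∩Q∩R| = 0.
|P ∪ Q ∪ R| = 73 − 1 + 0 = 72.00.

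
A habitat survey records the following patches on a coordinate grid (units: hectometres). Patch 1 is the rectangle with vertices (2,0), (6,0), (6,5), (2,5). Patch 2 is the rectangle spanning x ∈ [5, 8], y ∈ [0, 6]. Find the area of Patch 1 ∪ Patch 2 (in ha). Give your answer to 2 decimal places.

By inclusion–exclusion:
Individual areas: |Patch 1| = 20, |Patch 2| = 18.
|Patch 1∩Patch 2|: x∈[5,6], y∈[0,5] → 1·5 = 5.
|Patch 1 ∪ Patch 2| = 38 − 5 = 33.00.

33.00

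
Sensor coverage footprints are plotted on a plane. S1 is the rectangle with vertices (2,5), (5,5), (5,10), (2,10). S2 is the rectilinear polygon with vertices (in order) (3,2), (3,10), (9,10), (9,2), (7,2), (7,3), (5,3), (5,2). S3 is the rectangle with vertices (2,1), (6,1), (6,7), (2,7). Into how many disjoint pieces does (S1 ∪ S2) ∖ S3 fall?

1

(S1 ∪ S2) ∖ S3 is a single connected region.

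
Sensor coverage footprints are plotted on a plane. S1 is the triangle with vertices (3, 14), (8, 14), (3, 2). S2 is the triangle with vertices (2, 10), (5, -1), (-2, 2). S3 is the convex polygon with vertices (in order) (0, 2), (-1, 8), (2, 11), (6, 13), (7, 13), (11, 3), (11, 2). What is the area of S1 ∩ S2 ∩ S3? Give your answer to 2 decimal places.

1.55

The intersection is the polygon with vertices (3,6.333), (3.714,3.714), (3,2).
By the shoelace formula its area is 1.55.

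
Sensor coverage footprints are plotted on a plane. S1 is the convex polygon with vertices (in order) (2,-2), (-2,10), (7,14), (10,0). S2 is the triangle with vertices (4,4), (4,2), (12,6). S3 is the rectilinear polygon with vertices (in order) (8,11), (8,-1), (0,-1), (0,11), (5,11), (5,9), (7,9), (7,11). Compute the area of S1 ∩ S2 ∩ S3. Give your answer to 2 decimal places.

6.00

The intersection is the polygon with vertices (4,2), (4,4), (8,5), (8,4).
By the shoelace formula its area is 6.00.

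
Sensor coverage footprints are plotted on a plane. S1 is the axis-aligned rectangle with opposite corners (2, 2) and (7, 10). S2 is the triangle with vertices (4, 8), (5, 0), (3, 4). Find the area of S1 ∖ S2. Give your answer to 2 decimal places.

34.75

|S1| = 40, |S1∩S2| = 5.25.
|S1 ∖ S2| = |S1| − |S1∩S2| = 40 − 5.25 = 34.75.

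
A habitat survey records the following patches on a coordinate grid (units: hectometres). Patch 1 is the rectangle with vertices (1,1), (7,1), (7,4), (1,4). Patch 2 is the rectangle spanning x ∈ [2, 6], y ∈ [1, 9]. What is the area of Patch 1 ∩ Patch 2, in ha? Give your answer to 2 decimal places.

12.00

|Patch 1∩Patch 2|: x∈[2,6], y∈[1,4] → 4·3 = 12.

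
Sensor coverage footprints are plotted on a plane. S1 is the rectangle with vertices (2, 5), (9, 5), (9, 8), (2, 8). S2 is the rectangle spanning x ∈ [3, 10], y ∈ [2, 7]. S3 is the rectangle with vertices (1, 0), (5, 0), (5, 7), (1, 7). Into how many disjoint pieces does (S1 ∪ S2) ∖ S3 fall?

(S1 ∪ S2) ∖ S3 is a single connected region.

1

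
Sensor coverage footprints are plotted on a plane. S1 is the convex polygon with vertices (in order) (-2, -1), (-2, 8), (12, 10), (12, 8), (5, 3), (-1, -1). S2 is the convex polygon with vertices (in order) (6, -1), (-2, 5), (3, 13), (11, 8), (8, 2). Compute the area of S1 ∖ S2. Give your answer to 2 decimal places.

|S1| = 82.5, |S1∩S2| = 59.3288.
|S1 ∖ S2| = |S1| − |S1∩S2| = 82.5 − 59.3288 = 23.17.

23.17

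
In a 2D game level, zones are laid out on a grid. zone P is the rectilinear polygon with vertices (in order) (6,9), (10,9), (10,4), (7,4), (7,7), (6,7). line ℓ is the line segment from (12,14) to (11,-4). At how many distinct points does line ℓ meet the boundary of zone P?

0

The segment lies entirely outside zone P and never meets its boundary.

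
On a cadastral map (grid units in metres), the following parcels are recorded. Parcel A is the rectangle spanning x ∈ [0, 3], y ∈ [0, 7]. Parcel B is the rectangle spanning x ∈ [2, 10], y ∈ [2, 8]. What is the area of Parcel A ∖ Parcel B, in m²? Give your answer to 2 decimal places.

16.00

|Parcel A∩Parcel B|: x∈[2,3], y∈[2,7] → 1·5 = 5.
|Parcel A| = 21.
|Parcel A ∖ Parcel B| = |Parcel A| − |Parcel A∩Parcel B| = 21 − 5 = 16.00.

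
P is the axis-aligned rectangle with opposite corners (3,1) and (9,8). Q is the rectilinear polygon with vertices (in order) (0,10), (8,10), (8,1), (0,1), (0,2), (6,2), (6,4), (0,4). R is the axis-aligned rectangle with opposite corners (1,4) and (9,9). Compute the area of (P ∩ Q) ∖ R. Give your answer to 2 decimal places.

|P ∩ Q| = 29.
|(P ∩ Q) ∩ R| = 20.
|(P ∩ Q) ∖ R| = 29 − 20 = 9.00.

9.00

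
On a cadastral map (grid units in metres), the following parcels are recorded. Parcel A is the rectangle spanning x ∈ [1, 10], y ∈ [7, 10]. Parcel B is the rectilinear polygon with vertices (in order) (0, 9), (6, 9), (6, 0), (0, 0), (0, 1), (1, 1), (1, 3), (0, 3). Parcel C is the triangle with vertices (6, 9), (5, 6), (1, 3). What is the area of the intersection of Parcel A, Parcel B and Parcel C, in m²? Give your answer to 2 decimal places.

The intersection is the polygon with vertices (4.333,7), (6,9), (5.333,7).
By the shoelace formula its area is 1.00.

1.00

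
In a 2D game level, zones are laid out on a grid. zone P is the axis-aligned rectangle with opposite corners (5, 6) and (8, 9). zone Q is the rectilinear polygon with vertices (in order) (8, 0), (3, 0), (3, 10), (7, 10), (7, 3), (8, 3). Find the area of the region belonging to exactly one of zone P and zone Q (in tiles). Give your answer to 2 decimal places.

|zone P| = 9, |zone Q| = 43, |zone P∩zone Q| = 6.
|zone P △ zone Q| = |zone P| + |zone Q| − 2·|zone P∩zone Q| = 9 + 43 − 12 = 40.00.

40.00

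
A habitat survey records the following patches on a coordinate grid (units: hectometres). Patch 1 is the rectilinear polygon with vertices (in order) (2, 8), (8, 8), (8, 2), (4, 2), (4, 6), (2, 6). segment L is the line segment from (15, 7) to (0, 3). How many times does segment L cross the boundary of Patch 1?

The segment meets the boundary at (4,4.067), (8,5.133).

2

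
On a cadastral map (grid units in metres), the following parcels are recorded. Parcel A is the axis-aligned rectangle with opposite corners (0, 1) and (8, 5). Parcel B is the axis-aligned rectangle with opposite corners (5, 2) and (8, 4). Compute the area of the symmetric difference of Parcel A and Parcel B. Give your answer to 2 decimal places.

|Parcel A∩Parcel B|: x∈[5,8], y∈[2,4] → 3·2 = 6.
|Parcel A △ Parcel B| = |Parcel A| + |Parcel B| − 2·|Parcel A∩Parcel B| = 32 + 6 − 12 = 26.00.

26.00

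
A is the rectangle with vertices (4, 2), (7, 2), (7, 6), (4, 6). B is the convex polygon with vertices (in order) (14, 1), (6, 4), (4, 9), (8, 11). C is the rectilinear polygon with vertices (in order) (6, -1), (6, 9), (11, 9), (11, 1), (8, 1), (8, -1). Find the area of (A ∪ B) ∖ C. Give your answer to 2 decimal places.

|A ∪ B| = 52.0125.
|(A ∪ B) ∩ C| = 28.8.
|(A ∪ B) ∖ C| = 52.0125 − 28.8 = 23.21.

23.21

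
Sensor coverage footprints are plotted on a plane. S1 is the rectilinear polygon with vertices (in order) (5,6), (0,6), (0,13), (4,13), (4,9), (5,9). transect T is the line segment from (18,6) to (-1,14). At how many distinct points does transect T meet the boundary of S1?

The segment meets the boundary at (1.375,13), (4,11.895).

2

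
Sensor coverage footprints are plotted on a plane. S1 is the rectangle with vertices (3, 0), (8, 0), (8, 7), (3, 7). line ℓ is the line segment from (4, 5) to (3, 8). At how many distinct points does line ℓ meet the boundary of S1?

1

The segment meets the boundary at (3.333,7).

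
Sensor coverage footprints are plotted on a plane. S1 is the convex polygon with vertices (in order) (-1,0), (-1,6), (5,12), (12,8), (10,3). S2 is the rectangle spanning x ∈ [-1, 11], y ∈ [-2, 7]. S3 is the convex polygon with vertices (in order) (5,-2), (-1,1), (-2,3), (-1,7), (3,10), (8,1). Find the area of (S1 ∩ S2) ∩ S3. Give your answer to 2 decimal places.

The region (S1 ∩ S2) ∩ S3 is the polygon with vertices (0,7), (4.667,7), (7.298,2.263), (0.294,0.353), (-1,1), (-1,6).
By the shoelace formula its area is 41.32.

41.32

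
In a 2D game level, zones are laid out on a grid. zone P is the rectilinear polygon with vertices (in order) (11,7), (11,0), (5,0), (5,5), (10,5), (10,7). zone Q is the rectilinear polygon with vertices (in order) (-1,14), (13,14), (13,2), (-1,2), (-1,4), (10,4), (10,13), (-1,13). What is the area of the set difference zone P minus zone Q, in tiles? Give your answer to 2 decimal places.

17.00

|zone P| = 32, |zone P∩zone Q| = 15.
|zone P ∖ zone Q| = |zone P| − |zone P∩zone Q| = 32 − 15 = 17.00.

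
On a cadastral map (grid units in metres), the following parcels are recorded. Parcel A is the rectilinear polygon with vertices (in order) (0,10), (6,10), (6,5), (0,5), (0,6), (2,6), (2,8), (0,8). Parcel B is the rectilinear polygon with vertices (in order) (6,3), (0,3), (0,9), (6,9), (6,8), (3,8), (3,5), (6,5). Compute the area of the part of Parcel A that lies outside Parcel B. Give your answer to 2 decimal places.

|Parcel A| = 26, |Parcel A∩Parcel B| = 11.
|Parcel A ∖ Parcel B| = |Parcel A| − |Parcel A∩Parcel B| = 26 − 11 = 15.00.

15.00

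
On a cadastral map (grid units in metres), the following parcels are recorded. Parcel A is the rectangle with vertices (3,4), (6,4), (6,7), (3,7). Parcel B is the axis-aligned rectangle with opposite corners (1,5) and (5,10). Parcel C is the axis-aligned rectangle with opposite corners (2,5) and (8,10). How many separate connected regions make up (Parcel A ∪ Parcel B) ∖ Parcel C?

2

(Parcel A ∪ Parcel B) ∖ Parcel C splits into 2 disjoint pieces (area 3, area 5).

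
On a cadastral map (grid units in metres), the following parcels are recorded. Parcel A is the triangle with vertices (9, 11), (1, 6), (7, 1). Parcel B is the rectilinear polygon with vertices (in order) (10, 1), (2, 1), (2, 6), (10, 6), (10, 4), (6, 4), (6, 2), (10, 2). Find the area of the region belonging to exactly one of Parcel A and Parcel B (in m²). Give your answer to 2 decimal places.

38.43

|Parcel A| = 35, |Parcel B| = 32, |Parcel A∩Parcel B| = 14.2833.
|Parcel A △ Parcel B| = |Parcel A| + |Parcel B| − 2·|Parcel A∩Parcel B| = 35 + 32 − 28.5667 = 38.43.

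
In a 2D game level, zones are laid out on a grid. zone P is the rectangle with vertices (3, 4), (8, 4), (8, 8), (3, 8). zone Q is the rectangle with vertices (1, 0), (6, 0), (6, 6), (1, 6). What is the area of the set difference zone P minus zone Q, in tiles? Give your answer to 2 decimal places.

14.00

|zone P∩zone Q|: x∈[3,6], y∈[4,6] → 3·2 = 6.
|zone P| = 20.
|zone P ∖ zone Q| = |zone P| − |zone P∩zone Q| = 20 − 6 = 14.00.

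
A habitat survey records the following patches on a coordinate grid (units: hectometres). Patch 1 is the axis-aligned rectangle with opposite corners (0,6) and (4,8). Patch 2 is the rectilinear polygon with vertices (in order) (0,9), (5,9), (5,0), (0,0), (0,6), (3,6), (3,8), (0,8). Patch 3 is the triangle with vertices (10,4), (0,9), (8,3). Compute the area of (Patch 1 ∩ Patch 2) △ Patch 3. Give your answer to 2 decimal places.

10.25

|Patch 1 ∩ Patch 2| = 2.
|(Patch 1 ∩ Patch 2) ∩ Patch 3| = 0.875.
|(Patch 1 ∩ Patch 2) △ Patch 3| = 2 + 10 − 1.75 = 10.25.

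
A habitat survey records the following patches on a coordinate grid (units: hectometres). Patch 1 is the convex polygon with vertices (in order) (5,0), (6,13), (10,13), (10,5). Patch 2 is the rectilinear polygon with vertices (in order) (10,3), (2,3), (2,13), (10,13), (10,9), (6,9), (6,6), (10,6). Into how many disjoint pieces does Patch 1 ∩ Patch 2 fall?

Patch 1 ∩ Patch 2 is a single connected region.

1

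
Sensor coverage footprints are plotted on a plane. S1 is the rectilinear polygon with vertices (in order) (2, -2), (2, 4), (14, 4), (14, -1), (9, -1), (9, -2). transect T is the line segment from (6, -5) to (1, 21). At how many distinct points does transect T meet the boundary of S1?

The segment meets the boundary at (4.269,4), (5.423,-2).

2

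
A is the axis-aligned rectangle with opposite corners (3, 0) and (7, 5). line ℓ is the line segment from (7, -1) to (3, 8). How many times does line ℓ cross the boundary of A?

2

The segment meets the boundary at (4.333,5), (6.556,0).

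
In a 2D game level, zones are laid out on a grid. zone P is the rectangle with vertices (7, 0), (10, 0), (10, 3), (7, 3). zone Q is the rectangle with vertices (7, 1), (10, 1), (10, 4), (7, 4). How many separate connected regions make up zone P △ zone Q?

2

zone P △ zone Q splits into 2 disjoint pieces (area 3, area 3).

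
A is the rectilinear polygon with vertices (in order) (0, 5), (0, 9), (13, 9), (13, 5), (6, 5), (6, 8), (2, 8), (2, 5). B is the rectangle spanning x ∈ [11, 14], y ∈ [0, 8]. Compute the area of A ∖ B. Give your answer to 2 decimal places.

34.00

|A| = 40, |A∩B| = 6.
|A ∖ B| = |A| − |A∩B| = 40 − 6 = 34.00.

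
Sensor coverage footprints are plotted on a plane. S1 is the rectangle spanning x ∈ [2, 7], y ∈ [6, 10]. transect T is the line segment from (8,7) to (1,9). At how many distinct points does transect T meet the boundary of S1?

2

The segment meets the boundary at (2,8.714), (7,7.286).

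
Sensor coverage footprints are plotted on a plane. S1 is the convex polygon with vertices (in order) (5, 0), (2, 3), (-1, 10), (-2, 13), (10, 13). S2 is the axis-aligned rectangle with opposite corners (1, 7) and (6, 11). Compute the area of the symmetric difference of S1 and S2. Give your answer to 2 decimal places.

68.00

|S1| = 88, |S2| = 20, |S1∩S2| = 20.
|S1 △ S2| = |S1| + |S2| − 2·|S1∩S2| = 88 + 20 − 40 = 68.00.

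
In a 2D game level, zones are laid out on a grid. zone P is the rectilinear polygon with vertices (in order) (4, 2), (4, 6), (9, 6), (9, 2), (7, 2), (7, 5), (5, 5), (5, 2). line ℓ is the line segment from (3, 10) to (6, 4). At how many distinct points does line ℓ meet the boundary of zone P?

2

The segment meets the boundary at (5.5,5), (5,6).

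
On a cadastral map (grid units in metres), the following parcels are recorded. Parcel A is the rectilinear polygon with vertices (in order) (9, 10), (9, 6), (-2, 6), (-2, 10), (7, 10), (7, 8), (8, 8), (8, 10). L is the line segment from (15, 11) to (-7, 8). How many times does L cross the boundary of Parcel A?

2

The segment meets the boundary at (-2,8.682), (7,9.909).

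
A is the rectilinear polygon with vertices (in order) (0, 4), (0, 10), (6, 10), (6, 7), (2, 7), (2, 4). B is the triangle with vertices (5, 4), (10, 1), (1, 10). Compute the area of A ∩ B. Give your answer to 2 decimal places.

The intersection is the polygon with vertices (3,7), (1,10), (4,7).
By the shoelace formula its area is 1.50.

1.50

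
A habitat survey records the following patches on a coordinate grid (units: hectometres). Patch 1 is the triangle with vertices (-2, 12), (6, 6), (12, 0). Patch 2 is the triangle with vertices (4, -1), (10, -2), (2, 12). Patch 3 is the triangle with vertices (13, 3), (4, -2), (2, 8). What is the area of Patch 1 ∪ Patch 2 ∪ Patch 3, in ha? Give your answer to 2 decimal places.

61.46

By inclusion–exclusion:
Individual areas: |Patch 1| = 6, |Patch 2| = 38, |Patch 3| = 50.
|Patch 1∩Patch 2| = 1.8239.
|Patch 1∩Patch 3| = 3.6619.
|Patch 2∩Patch 3| = 27.8652.
|Patch 1∩Patch 2∩Patch 3| = 0.8129.
|Patch 1 ∪ Patch 2 ∪ Patch 3| = 94 − 33.3509 + 0.8129 = 61.46.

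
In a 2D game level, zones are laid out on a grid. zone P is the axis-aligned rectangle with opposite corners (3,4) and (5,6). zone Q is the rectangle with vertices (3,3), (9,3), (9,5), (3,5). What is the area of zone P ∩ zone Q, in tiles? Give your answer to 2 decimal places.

|zone P∩zone Q|: x∈[3,5], y∈[4,5] → 2·1 = 2.

2.00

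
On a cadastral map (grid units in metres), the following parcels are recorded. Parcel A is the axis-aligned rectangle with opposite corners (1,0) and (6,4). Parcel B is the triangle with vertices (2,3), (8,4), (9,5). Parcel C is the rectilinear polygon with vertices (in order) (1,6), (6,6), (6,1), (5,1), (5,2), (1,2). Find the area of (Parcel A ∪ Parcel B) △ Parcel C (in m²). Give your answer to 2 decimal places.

|Parcel A ∪ Parcel B| = 21.5833.
|(Parcel A ∪ Parcel B) ∩ Parcel C| = 11.0357.
|(Parcel A ∪ Parcel B) △ Parcel C| = 21.5833 + 21 − 22.0714 = 20.51.

20.51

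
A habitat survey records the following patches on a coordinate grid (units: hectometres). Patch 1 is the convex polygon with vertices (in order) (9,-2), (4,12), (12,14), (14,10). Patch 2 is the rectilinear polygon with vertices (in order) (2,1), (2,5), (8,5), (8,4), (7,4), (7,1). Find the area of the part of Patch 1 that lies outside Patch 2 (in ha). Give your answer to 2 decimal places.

|Patch 1| = 83, |Patch 1∩Patch 2| = 1.35.
|Patch 1 ∖ Patch 2| = |Patch 1| − |Patch 1∩Patch 2| = 83 − 1.35 = 81.65.

81.65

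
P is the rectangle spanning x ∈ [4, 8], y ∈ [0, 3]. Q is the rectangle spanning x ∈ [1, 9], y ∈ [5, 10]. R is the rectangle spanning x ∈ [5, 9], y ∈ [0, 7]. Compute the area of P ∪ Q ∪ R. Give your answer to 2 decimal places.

By inclusion–exclusion:
Individual areas: |P| = 12, |Q| = 40, |R| = 28.
|P∩Q| = 0 (no overlap).
|P∩R|: x∈[5,8], y∈[0,3] → 3·3 = 9.
|Q∩R|: x∈[5,9], y∈[5,7] → 4·2 = 8.
|P∩Q∩R| = 0.
|P ∪ Q ∪ R| = 80 − 17 + 0 = 63.00.

63.00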